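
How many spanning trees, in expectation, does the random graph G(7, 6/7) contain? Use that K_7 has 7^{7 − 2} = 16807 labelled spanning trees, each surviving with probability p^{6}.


K_7 has 7^{7 − 2} = 16807 labelled spanning trees.
For each such spanning tree H, let X_H = 1 if all 6 edges of H are present in G. Then P[X_H = 1] = p^{6} = (6/7)^{6} = 46656/117649.
By linearity: E[X] = Σ_H E[X_H] = 16807 · p^{6} = 16807 · 46656/117649 = 46656/7.
Numerically: E[X] ≈ 6665.14.

E[X] = 16807 · (6/7)^{6} = 46656/7 ≈ 6665.14.


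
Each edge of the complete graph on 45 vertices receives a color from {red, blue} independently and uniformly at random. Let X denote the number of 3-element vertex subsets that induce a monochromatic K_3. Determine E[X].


Let X = Σ_S X_S over the C(45, 3) = 14190 subsets S of size 3, where X_S = 1 if the K_3 on S is monochromatic.
For a fixed S, the K_3 on S has C(3, 2) = 3 edges. P[all 3 edges red] = (1/2)^3, and likewise for blue, so P[monochromatic] = 2·(1/2)^3 = 2^{1 − 3} = 1/4.
By linearity of expectation: E[X] = C(45, 3) · 2^{1 − 3} = 14190 · 1/4 = 7095/2.
Numerically: E[X] ≈ 3547.500000.

E[X] = C(45,3)·2^(1−C(3,2)) = 7095/2 ≈ 3547.500000.


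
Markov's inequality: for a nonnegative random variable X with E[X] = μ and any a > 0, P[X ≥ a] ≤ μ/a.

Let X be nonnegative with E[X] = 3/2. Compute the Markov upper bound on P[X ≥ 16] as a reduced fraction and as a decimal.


μ = E[X] = 3/2, a = 16.
Markov: P[X ≥ 16] ≤ μ/a = (3/2)/16 = 3/32.
Numerically: ≈ 0.093750.
(Since a = 16 > μ = 1.500000, the bound 3/32 is < 1 and informative.)

P[X ≥ 16] ≤ 3/32 ≈ 0.093750.


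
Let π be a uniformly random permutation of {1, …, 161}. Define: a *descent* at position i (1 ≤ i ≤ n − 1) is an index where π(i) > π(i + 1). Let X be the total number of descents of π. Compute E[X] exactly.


Write X = Σ X_I over i = 1, …, 160, with X_I the indicator of one descent.
There are 160 indicators.
For each fixed i, the pair (π(i), π(i+1)) is a uniformly random ordered pair of distinct values from {1, …, 161}; by symmetry P[π(i) > π(i+1)] = 1/2.
By linearity: E[X] = 160 · (1/2) = (161 − 1) · (1/2) = 80 ≈ 80.0000.

E[X] = 80 = 80.0000.


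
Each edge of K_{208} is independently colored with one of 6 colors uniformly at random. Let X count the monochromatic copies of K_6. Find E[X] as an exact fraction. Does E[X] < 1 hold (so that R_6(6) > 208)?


E[X] = C(208, 6) · 6^{1 − 15} = 104579959848 · 6^{−14} = 104579959848/78364164096.
As a reduced fraction: E[X] = 4357498327/3265173504 ≈ 1.334538.
Is E[X] < 1? NO.
Since E[X] ≥ 1, the first-moment bound is inconclusive at n = 208; it does NOT by itself certify R_6(6) > 208.

E[X] = 4357498327/3265173504 ≈ 1.334538; E[X] ≥ 1; first-moment method inconclusive here.


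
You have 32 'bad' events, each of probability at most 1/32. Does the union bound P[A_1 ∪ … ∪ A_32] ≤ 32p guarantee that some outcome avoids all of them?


Union bound: P[∪_{i=1}^{32} A_i] ≤ Σ_i P[A_i] ≤ 32·p = 32·(1/32) = 1.
Numerically: 1 ≈ 1.0000000.
Is 1 < 1? NO.
Since the bound 1 is ≥ 1, the union bound is uninformative here; it does NOT by itself certify existence.

32·p = 1 ≈ 1.0000000; existence NOT certified by the union bound.


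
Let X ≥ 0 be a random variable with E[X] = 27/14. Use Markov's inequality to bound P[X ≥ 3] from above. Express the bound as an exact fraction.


μ = E[X] = 27/14, a = 3.
Markov: P[X ≥ 3] ≤ μ/a = (27/14)/3 = 9/14.
Numerically: ≈ 0.64286.
(Since a = 3 > μ = 1.92857, the bound 9/14 is < 1 and informative.)

P[X ≥ 3] ≤ 9/14 ≈ 0.64286.


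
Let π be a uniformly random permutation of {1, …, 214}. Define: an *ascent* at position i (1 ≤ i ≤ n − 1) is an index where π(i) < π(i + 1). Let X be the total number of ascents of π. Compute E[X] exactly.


Write X = Σ X_I over i = 1, …, 213, with X_I the indicator of one ascent.
There are 213 indicators.
For each fixed i, the pair (π(i), π(i+1)) is a uniformly random ordered pair of distinct values from {1, …, 214}; by symmetry P[π(i) < π(i+1)] = 1/2.
By linearity: E[X] = 213 · (1/2) = (214 − 1) · (1/2) = 213/2 ≈ 106.5000.

E[X] = 213/2 = 106.5000.


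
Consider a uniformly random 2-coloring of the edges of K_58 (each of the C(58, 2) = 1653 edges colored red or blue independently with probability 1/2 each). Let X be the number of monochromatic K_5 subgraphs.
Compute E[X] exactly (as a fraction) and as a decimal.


Let X = Σ_S X_S over the C(58, 5) = 4582116 subsets S of size 5, where X_S = 1 if the K_5 on S is monochromatic.
For a fixed S, the K_5 on S has C(5, 2) = 10 edges. P[all 10 edges red] = (1/2)^10, and likewise for blue, so P[monochromatic] = 2·(1/2)^10 = 2^{1 − 10} = 1/512.
Summing: E[X] = C(58, 5) · 2^{1 − 10} = 4582116 · 1/512 = 1145529/128.
Numerically: E[X] ≈ 8949.44531.

E[X] = C(58,5)·2^(1−C(5,2)) = 1145529/128 ≈ 8949.44531.


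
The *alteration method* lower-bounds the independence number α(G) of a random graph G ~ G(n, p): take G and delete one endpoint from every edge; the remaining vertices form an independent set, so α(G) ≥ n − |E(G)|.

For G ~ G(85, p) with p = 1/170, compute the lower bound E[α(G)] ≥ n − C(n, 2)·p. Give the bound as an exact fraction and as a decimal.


E[|E(G)|] = C(85, 2)·p = 3570 · (1/170) = 21.
E[α(G)] ≥ n − E[|E(G)|] = 85 − 21 = 64.
Numerically: ≈ 64.0000.
(This is only a lower bound; the true E[α(G)] may be larger.)

E[α(G)] ≥ 64 ≈ 64.0000.


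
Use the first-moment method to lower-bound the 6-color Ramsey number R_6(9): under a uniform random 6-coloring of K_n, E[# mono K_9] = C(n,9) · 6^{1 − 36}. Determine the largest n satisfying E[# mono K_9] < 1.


We need C(n, 9) · 6^{1 − 36} < 1, i.e. C(n, 9) < 6^{36 − 1} = 1719070799748422591028658176.
Check values of n near the boundary:
  n = 4403: C(4403, 9) = 1699894433046281918452233150; 1699894433046281918452233150 < 1719070799748422591028658176? YES
  n = 4404: C(4404, 9) = 1703375445537161676647015880; 1703375445537161676647015880 < 1719070799748422591028658176? YES
  n = 4405: C(4405, 9) = 1706862792900636302463627150; 1706862792900636302463627150 < 1719070799748422591028658176? YES
  n = 4406: C(4406, 9) = 1710356485221788389505285700; 1710356485221788389505285700 < 1719070799748422591028658176? YES
  n = 4407: C(4407, 9) = 1713856532599459170657070050; 1713856532599459170657070050 < 1719070799748422591028658176? YES
  n = 4408: C(4408, 9) = 1717362945146264156457459600; 1717362945146264156457459600 < 1719070799748422591028658176? YES
  n = 4409: C(4409, 9) = 1720875732988608787686577131; 1720875732988608787686577131 < 1719070799748422591028658176? NO
  n = 4410: C(4410, 9) = 1724394906266704102180823710; 1724394906266704102180823710 < 1719070799748422591028658176? NO
  n = 4411: C(4411, 9) = 1727920475134582415883601405; 1727920475134582415883601405 < 1719070799748422591028658176? NO
The largest n with C(n, 9) < 1719070799748422591028658176 is n = 4408 (where E[X] = 35778394690547169926197075/35813974994758803979763712 ≈ 0.999). Hence R_6(9) > 4408, i.e. R_6(9) ≥ 4409.

Largest n = 4408; hence R_6(9) > 4408.


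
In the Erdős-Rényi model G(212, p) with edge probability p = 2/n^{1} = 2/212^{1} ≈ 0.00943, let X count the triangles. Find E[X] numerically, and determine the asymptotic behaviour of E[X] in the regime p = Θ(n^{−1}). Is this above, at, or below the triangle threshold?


Number of potential triangles: C(212, 3) = 1565620.
Each occurs with probability p³ ≈ (0.00943)³ ≈ 8.39619e-07.
By linearity: E[X] = C(212, 3)·p³ ≈ 1565620 · 8.39619e-07 ≈ 1.315.
Here α = 1, so p = 2/n is exactly at the triangle threshold p ~ 1/n. Asymptotically E[X] → c³/6 = 2³/6 = 4/3 ≈ 1.333, a bounded constant. In this regime the triangle count is asymptotically Poisson(c³/6).

E[X] ≈ 1.315; in regime p = Θ(1/n^{1}) E[X] stays bounded (at the triangle threshold p ~ 1/n).


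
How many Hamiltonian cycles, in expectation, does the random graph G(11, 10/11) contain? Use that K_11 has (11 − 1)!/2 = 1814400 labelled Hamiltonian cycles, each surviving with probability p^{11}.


K_11 has (11 − 1)!/2 = 1814400 labelled Hamiltonian cycles.
For each such Hamiltonian cycle H, let X_H = 1 if all 11 edges of H are present in G. Then P[X_H = 1] = p^{11} = (10/11)^{11} = 100000000000/285311670611.
Summing the indicators: E[X] = Σ_H E[X_H] = 1814400 · p^{11} = 1814400 · 100000000000/285311670611 = 181440000000000000/285311670611.
Numerically: E[X] ≈ 6.36e+05.

E[X] = 1814400 · (10/11)^{11} = 181440000000000000/285311670611 ≈ 6.36e+05.


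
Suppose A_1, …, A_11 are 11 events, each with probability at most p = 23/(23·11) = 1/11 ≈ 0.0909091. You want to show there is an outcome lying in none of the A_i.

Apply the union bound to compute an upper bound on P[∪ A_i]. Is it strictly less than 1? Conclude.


Union bound: P[∪_{i=1}^{11} A_i] ≤ Σ_i P[A_i] ≤ 11·p = 11·(1/11) = 1.
Numerically: 1 ≈ 1.0000000.
Is 1 < 1? NO.
Since the bound 1 is ≥ 1, the union bound is uninformative here; it does NOT by itself certify existence.

11·p = 1 ≈ 1.0000000; existence NOT certified by the union bound.


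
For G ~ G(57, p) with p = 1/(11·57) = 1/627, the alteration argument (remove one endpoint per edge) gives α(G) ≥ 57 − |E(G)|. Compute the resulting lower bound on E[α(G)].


E[|E(G)|] = C(57, 2)·p = 1596 · (1/627) = 28/11.
E[α(G)] ≥ n − E[|E(G)|] = 57 − 28/11 = 599/11.
Numerically: ≈ 54.455.
(This is only a lower bound; the true E[α(G)] may be larger.)

E[α(G)] ≥ 599/11 ≈ 54.455.


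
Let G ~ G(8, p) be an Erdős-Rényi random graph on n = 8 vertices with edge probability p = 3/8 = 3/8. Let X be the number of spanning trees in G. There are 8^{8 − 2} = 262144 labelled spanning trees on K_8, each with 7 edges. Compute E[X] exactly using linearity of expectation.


K_8 has 8^{8 − 2} = 262144 labelled spanning trees.
For each such spanning tree H, let X_H = 1 if all 7 edges of H are present in G. Then P[X_H = 1] = p^{7} = (3/8)^{7} = 2187/2097152.
Summing the indicators: E[X] = Σ_H E[X_H] = 262144 · p^{7} = 262144 · 2187/2097152 = 2187/8.
Numerically: E[X] ≈ 273.375.

E[X] = 262144 · (3/8)^{7} = 2187/8 ≈ 273.375.


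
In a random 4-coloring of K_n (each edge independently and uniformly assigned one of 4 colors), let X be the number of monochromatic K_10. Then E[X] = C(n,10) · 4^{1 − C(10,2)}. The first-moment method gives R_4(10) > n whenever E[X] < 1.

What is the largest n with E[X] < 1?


We need C(n, 10) · 4^{1 − 45} < 1, i.e. C(n, 10) < 4^{45 − 1} = 309485009821345068724781056.
Check values of n near the boundary:
  n = 2021: C(2021, 10) = 306347841644770462864800616; 306347841644770462864800616 < 309485009821345068724781056? YES
  n = 2022: C(2022, 10) = 307870445231474093395937796; 307870445231474093395937796 < 309485009821345068724781056? YES
  n = 2023: C(2023, 10) = 309399856285778485315440716; 309399856285778485315440716 < 309485009821345068724781056? YES
  n = 2024: C(2024, 10) = 310936101848269937576192656; 310936101848269937576192656 < 309485009821345068724781056? NO
  n = 2025: C(2025, 10) = 312479209053472269772600560; 312479209053472269772600560 < 309485009821345068724781056? NO
The largest n with C(n, 10) < 309485009821345068724781056 is n = 2023 (where E[X] = 77349964071444621328860179/77371252455336267181195264 ≈ 0.9997249). Hence R_4(10) > 2023, i.e. R_4(10) ≥ 2024.

Largest n = 2023; hence R_4(10) > 2023.


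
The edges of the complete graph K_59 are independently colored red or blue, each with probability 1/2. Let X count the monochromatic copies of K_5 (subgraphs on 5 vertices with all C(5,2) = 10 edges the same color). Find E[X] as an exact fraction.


Let X = Σ_S X_S over the C(59, 5) = 5006386 subsets S of size 5, where X_S = 1 if the K_5 on S is monochromatic.
For a fixed S, the K_5 on S has C(5, 2) = 10 edges. P[all 10 edges red] = (1/2)^10, and likewise for blue, so P[monochromatic] = 2·(1/2)^10 = 2^{1 − 10} = 1/512.
By linearity: E[X] = C(59, 5) · 2^{1 − 10} = 5006386 · 1/512 = 2503193/256.
Numerically: E[X] ≈ 9778.09766.

E[X] = C(59,5)·2^(1−C(5,2)) = 2503193/256 ≈ 9778.09766.


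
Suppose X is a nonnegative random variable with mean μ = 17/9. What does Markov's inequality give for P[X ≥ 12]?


μ = E[X] = 17/9, a = 12.
Markov: P[X ≥ 12] ≤ μ/a = (17/9)/12 = 17/108.
Numerically: ≈ 0.157407.
(Since a = 12 > μ = 1.888889, the bound 17/108 is < 1 and informative.)

P[X ≥ 12] ≤ 17/108 ≈ 0.157407.


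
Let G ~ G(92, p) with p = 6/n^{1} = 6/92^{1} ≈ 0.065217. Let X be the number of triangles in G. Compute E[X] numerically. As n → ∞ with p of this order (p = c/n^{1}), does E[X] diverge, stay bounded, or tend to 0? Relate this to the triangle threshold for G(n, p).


Number of potential triangles: C(92, 3) = 125580.
Each occurs with probability p³ ≈ (0.065217)³ ≈ 2.7738966e-04.
By linearity: E[X] = C(92, 3)·p³ ≈ 125580 · 2.7738966e-04 ≈ 34.83459.
Here α = 1, so p = 6/n is exactly at the triangle threshold p ~ 1/n. Asymptotically E[X] → c³/6 = 6³/6 = 36 ≈ 36.00000, a bounded constant. In this regime the triangle count is asymptotically Poisson(c³/6).

E[X] ≈ 34.83459; in regime p = Θ(1/n^{1}) E[X] stays bounded (at the triangle threshold p ~ 1/n).


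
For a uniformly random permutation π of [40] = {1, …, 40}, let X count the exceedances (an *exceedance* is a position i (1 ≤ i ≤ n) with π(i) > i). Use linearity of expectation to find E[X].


Write X = Σ_{i=1}^{40} X_i, where X_i = 1_{π(i) > i}.
For each fixed i, π(i) is uniform over {1, …, 40} (marginal of a uniform permutation), so P[π(i) > i] = (n − i)/n. Summing: Σ_{i=1}^{40} (n − i)/n = (0 + 1 + … + 39)/40 = 40(40 − 1)/(2·40) = (40 − 1)/2.
Hence E[X] = Σ_{i=1}^{40} (40 − i)/40 = 39/2 ≈ 19.500.

E[X] = 39/2 = 19.500.


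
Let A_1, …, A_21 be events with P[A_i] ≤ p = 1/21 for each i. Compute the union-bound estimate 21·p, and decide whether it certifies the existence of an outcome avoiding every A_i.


Union bound: P[∪_{i=1}^{21} A_i] ≤ Σ_i P[A_i] ≤ 21·p = 21·(1/21) = 1.
Numerically: 1 ≈ 1.0000000.
Is 1 < 1? NO.
Since the bound 1 is ≥ 1, the union bound is uninformative here; it does NOT by itself certify existence.

21·p = 1 ≈ 1.0000000; existence NOT certified by the union bound.


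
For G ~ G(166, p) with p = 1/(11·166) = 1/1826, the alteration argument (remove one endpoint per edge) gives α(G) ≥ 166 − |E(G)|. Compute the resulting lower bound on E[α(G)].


E[|E(G)|] = C(166, 2)·p = 13695 · (1/1826) = 15/2.
E[α(G)] ≥ n − E[|E(G)|] = 166 − 15/2 = 317/2.
Numerically: ≈ 158.50000.
(This is only a lower bound; the true E[α(G)] may be larger.)

E[α(G)] ≥ 317/2 ≈ 158.50000.


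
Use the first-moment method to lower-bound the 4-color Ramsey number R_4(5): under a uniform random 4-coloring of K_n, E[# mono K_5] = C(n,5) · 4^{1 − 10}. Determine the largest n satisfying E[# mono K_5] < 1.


We need C(n, 5) · 4^{1 − 10} < 1, i.e. C(n, 5) < 4^{10 − 1} = 262144.
Check values of n near the boundary:
  n = 30: C(30, 5) = 142506; 142506 < 262144? YES
  n = 31: C(31, 5) = 169911; 169911 < 262144? YES
  n = 32: C(32, 5) = 201376; 201376 < 262144? YES
  n = 33: C(33, 5) = 237336; 237336 < 262144? YES
  n = 34: C(34, 5) = 278256; 278256 < 262144? NO
  n = 35: C(35, 5) = 324632; 324632 < 262144? NO
The largest n with C(n, 5) < 262144 is n = 33 (where E[X] = 29667/32768 ≈ 0.90536). Hence R_4(5) > 33, i.e. R_4(5) ≥ 34.

Largest n = 33; hence R_4(5) > 33.


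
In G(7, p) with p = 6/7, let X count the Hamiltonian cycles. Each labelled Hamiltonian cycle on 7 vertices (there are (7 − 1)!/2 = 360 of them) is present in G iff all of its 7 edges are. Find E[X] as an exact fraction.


K_7 has (7 − 1)!/2 = 360 labelled Hamiltonian cycles.
For each such Hamiltonian cycle H, let X_H = 1 if all 7 edges of H are present in G. Then P[X_H = 1] = p^{7} = (6/7)^{7} = 279936/823543.
By linearity: E[X] = Σ_H E[X_H] = 360 · p^{7} = 360 · 279936/823543 = 100776960/823543.
Numerically: E[X] ≈ 122.37.

E[X] = 360 · (6/7)^{7} = 100776960/823543 ≈ 122.37.


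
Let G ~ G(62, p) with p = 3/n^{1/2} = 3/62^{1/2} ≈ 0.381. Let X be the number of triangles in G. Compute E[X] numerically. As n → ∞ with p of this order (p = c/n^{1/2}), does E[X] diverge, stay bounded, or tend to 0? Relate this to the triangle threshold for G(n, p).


Number of potential triangles: C(62, 3) = 37820.
Each occurs with probability p³ ≈ (0.381)³ ≈ 5.53065069e-02.
By linearity: E[X] = C(62, 3)·p³ ≈ 37820 · 5.53065069e-02 ≈ 2091.692092.
Since α = 1/2 < 1, p = c/n^{1/2} ≫ 1/n is above the triangle threshold p ~ 1/n. Asymptotically E[X] ~ (c³/6)·n^{3(1−α)} = (3³/6)·n^{1.5} → ∞; triangles are abundant w.h.p.

E[X] ≈ 2091.692092; in regime p = Θ(1/n^{1/2}) E[X] diverges (above the triangle threshold p ~ 1/n).


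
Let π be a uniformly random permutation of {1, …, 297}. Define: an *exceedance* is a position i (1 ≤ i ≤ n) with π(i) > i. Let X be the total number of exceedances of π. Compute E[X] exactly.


Write X = Σ_{i=1}^{297} X_i, where X_i = 1_{π(i) > i}.
For each fixed i, π(i) is uniform over {1, …, 297} (marginal of a uniform permutation), so P[π(i) > i] = (n − i)/n. Summing: Σ_{i=1}^{297} (n − i)/n = (0 + 1 + … + 296)/297 = 297(297 − 1)/(2·297) = (297 − 1)/2.
Hence E[X] = Σ_{i=1}^{297} (297 − i)/297 = 148 ≈ 148.000000.

E[X] = 148 = 148.000000.


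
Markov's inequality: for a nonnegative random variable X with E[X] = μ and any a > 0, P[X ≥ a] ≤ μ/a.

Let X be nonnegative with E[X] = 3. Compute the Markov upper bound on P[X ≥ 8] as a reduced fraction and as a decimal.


μ = E[X] = 3, a = 8.
Markov: P[X ≥ 8] ≤ μ/a = (3)/8 = 3/8.
Numerically: ≈ 0.37500.
(Since a = 8 > μ = 3.00000, the bound 3/8 is < 1 and informative.)

P[X ≥ 8] ≤ 3/8 ≈ 0.37500.


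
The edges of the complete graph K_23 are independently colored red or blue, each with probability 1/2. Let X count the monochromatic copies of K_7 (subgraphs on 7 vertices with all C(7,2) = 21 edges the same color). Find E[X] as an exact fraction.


Let X = Σ_S X_S over the C(23, 7) = 245157 subsets S of size 7, where X_S = 1 if the K_7 on S is monochromatic.
For a fixed S, the K_7 on S has C(7, 2) = 21 edges. P[all 21 edges red] = (1/2)^21, and likewise for blue, so P[monochromatic] = 2·(1/2)^21 = 2^{1 − 21} = 1/1048576.
Summing: E[X] = C(23, 7) · 2^{1 − 21} = 245157 · 1/1048576 = 245157/1048576.
Numerically: E[X] ≈ 0.234.

E[X] = C(23,7)·2^(1−C(7,2)) = 245157/1048576 ≈ 0.234.


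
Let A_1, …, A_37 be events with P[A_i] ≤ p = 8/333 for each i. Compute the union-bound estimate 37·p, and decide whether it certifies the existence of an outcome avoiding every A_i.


Union bound: P[∪_{i=1}^{37} A_i] ≤ Σ_i P[A_i] ≤ 37·p = 37·(8/333) = 8/9.
Numerically: 8/9 ≈ 0.888889.
Is 8/9 < 1? YES.
Since P[∪ A_i] ≤ 8/9 < 1, the complement has P[∩ A_i^c] ≥ 1 − 8/9 = 1/9 > 0, so some outcome avoids every A_i.

37·p = 8/9 ≈ 0.888889; existence CERTIFIED by the union bound.


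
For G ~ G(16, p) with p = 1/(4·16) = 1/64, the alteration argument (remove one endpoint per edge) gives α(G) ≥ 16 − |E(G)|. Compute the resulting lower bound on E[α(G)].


E[|E(G)|] = C(16, 2)·p = 120 · (1/64) = 15/8.
E[α(G)] ≥ n − E[|E(G)|] = 16 − 15/8 = 113/8.
Numerically: ≈ 14.1250.
(This is only a lower bound; the true E[α(G)] may be larger.)

E[α(G)] ≥ 113/8 ≈ 14.1250.


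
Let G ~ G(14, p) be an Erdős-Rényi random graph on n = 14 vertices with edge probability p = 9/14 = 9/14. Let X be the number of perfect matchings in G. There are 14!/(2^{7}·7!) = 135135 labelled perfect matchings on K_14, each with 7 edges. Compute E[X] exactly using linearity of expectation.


K_14 has 14!/(2^{7}·7!) = 135135 labelled perfect matchings.
For each such perfect matching H, let X_H = 1 if all 7 edges of H are present in G. Then P[X_H = 1] = p^{7} = (9/14)^{7} = 4782969/105413504.
Summing the indicators: E[X] = Σ_H E[X_H] = 135135 · p^{7} = 135135 · 4782969/105413504 = 92335216545/15059072.
Numerically: E[X] ≈ 6131.53.

E[X] = 135135 · (9/14)^{7} = 92335216545/15059072 ≈ 6131.53.


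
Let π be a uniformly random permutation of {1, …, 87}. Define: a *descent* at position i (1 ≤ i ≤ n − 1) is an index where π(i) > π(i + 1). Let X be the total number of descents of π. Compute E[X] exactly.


Write X = Σ X_I over i = 1, …, 86, with X_I the indicator of one descent.
There are 86 indicators.
For each fixed i, the pair (π(i), π(i+1)) is a uniformly random ordered pair of distinct values from {1, …, 87}; by symmetry P[π(i) > π(i+1)] = 1/2.
By linearity: E[X] = 86 · (1/2) = (87 − 1) · (1/2) = 43 ≈ 43.00000.

E[X] = 43 = 43.00000.


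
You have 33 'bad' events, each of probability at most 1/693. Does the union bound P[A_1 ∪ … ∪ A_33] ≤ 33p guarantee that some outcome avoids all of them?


Union bound: P[∪_{i=1}^{33} A_i] ≤ Σ_i P[A_i] ≤ 33·p = 33·(1/693) = 1/21.
Numerically: 1/21 ≈ 0.04762.
Is 1/21 < 1? YES.
Since P[∪ A_i] ≤ 1/21 < 1, the complement has P[∩ A_i^c] ≥ 1 − 1/21 = 20/21 > 0, so some outcome avoids every A_i.

33·p = 1/21 ≈ 0.04762; existence CERTIFIED by the union bound.


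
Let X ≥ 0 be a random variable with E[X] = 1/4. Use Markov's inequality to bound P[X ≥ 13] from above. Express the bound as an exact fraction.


μ = E[X] = 1/4, a = 13.
Markov: P[X ≥ 13] ≤ μ/a = (1/4)/13 = 1/52.
Numerically: ≈ 0.019.
(Since a = 13 > μ = 0.250, the bound 1/52 is < 1 and informative.)

P[X ≥ 13] ≤ 1/52 ≈ 0.019.


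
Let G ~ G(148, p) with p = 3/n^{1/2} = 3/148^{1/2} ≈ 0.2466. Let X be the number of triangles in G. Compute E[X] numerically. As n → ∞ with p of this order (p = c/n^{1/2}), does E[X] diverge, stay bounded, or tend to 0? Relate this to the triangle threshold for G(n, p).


Number of potential triangles: C(148, 3) = 529396.
Each occurs with probability p³ ≈ (0.2466)³ ≈ 1.499585e-02.
By linearity: E[X] = C(148, 3)·p³ ≈ 529396 · 1.499585e-02 ≈ 7938.7449.
Since α = 1/2 < 1, p = c/n^{1/2} ≫ 1/n is above the triangle threshold p ~ 1/n. Asymptotically E[X] ~ (c³/6)·n^{3(1−α)} = (3³/6)·n^{1.5} → ∞; triangles are abundant w.h.p.

E[X] ≈ 7938.7449; in regime p = Θ(1/n^{1/2}) E[X] diverges (above the triangle threshold p ~ 1/n).


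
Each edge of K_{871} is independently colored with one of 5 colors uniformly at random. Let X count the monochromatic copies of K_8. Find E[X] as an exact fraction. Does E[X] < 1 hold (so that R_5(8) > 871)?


E[X] = C(871, 8) · 5^{1 − 28} = 7954689371890086540 · 5^{−27} = 7954689371890086540/7450580596923828125.
As a reduced fraction: E[X] = 1590937874378017308/1490116119384765625 ≈ 1.0676603.
Is E[X] < 1? NO.
Since E[X] ≥ 1, the first-moment bound is inconclusive at n = 871; it does NOT by itself certify R_5(8) > 871.

E[X] = 1590937874378017308/1490116119384765625 ≈ 1.0676603; E[X] ≥ 1; first-moment method inconclusive here.


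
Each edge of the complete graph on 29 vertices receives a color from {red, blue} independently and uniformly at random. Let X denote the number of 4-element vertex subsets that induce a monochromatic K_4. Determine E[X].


Let X = Σ_S X_S over the C(29, 4) = 23751 subsets S of size 4, where X_S = 1 if the K_4 on S is monochromatic.
For a fixed S, the K_4 on S has C(4, 2) = 6 edges. P[all 6 edges red] = (1/2)^6, and likewise for blue, so P[monochromatic] = 2·(1/2)^6 = 2^{1 − 6} = 1/32.
By linearity: E[X] = C(29, 4) · 2^{1 − 6} = 23751 · 1/32 = 23751/32.
Numerically: E[X] ≈ 742.218750.

E[X] = C(29,4)·2^(1−C(4,2)) = 23751/32 ≈ 742.218750.


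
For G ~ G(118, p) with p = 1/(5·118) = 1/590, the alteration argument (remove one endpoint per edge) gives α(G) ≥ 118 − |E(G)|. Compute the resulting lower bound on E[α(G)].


E[|E(G)|] = C(118, 2)·p = 6903 · (1/590) = 117/10.
E[α(G)] ≥ n − E[|E(G)|] = 118 − 117/10 = 1063/10.
Numerically: ≈ 106.300000.
(This is only a lower bound; the true E[α(G)] may be larger.)

E[α(G)] ≥ 1063/10 ≈ 106.300000.


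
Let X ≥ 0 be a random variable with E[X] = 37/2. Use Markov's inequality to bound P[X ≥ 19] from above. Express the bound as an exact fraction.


μ = E[X] = 37/2, a = 19.
Markov: P[X ≥ 19] ≤ μ/a = (37/2)/19 = 37/38.
Numerically: ≈ 0.973684.
(Since a = 19 > μ = 18.500000, the bound 37/38 is < 1 and informative.)

P[X ≥ 19] ≤ 37/38 ≈ 0.973684.


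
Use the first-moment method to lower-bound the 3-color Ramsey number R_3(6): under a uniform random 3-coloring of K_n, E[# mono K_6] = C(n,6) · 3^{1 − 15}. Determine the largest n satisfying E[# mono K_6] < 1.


We need C(n, 6) · 3^{1 − 15} < 1, i.e. C(n, 6) < 3^{15 − 1} = 4782969.
Check values of n near the boundary:
  n = 38: C(38, 6) = 2760681; 2760681 < 4782969? YES
  n = 39: C(39, 6) = 3262623; 3262623 < 4782969? YES
  n = 40: C(40, 6) = 3838380; 3838380 < 4782969? YES
  n = 41: C(41, 6) = 4496388; 4496388 < 4782969? YES
  n = 42: C(42, 6) = 5245786; 5245786 < 4782969? NO
  n = 43: C(43, 6) = 6096454; 6096454 < 4782969? NO
  n = 44: C(44, 6) = 7059052; 7059052 < 4782969? NO
The largest n with C(n, 6) < 4782969 is n = 41 (where E[X] = 1498796/1594323 ≈ 0.94008). Hence R_3(6) > 41, i.e. R_3(6) ≥ 42.

Largest n = 41; hence R_3(6) > 41.


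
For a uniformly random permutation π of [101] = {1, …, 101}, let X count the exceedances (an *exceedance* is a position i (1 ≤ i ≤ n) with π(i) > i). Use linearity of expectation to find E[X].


Write X = Σ_{i=1}^{101} X_i, where X_i = 1_{π(i) > i}.
For each fixed i, π(i) is uniform over {1, …, 101} (marginal of a uniform permutation), so P[π(i) > i] = (n − i)/n. Summing: Σ_{i=1}^{101} (n − i)/n = (0 + 1 + … + 100)/101 = 101(101 − 1)/(2·101) = (101 − 1)/2.
Hence E[X] = Σ_{i=1}^{101} (101 − i)/101 = 50 ≈ 50.00000.

E[X] = 50 = 50.00000.


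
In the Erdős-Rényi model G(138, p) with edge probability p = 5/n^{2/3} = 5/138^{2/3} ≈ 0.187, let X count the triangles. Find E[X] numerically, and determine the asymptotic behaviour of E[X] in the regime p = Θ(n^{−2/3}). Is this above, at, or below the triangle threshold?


Number of potential triangles: C(138, 3) = 428536.
Each occurs with probability p³ ≈ (0.187)³ ≈ 6.56375e-03.
By linearity: E[X] = C(138, 3)·p³ ≈ 428536 · 6.56375e-03 ≈ 2812.802.
Since α = 2/3 < 1, p = c/n^{2/3} ≫ 1/n is above the triangle threshold p ~ 1/n. Asymptotically E[X] ~ (c³/6)·n^{3(1−α)} = (5³/6)·n^{1} → ∞; triangles are abundant w.h.p.

E[X] ≈ 2812.802; in regime p = Θ(1/n^{2/3}) E[X] diverges (above the triangle threshold p ~ 1/n).


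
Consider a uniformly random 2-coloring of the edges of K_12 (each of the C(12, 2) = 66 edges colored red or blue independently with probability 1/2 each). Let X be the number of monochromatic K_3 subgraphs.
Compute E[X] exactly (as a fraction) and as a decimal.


Let X = Σ_S X_S over the C(12, 3) = 220 subsets S of size 3, where X_S = 1 if the K_3 on S is monochromatic.
For a fixed S, the K_3 on S has C(3, 2) = 3 edges. P[all 3 edges red] = (1/2)^3, and likewise for blue, so P[monochromatic] = 2·(1/2)^3 = 2^{1 − 3} = 1/4.
By linearity: E[X] = C(12, 3) · 2^{1 − 3} = 220 · 1/4 = 55.
Numerically: E[X] ≈ 55.000000.

E[X] = C(12,3)·2^(1−C(3,2)) = 55 ≈ 55.000000.


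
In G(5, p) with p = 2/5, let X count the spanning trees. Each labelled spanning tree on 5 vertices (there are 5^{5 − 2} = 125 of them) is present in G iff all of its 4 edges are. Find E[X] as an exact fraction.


K_5 has 5^{5 − 2} = 125 labelled spanning trees.
For each such spanning tree H, let X_H = 1 if all 4 edges of H are present in G. Then P[X_H = 1] = p^{4} = (2/5)^{4} = 16/625.
Summing the indicators: E[X] = Σ_H E[X_H] = 125 · p^{4} = 125 · 16/625 = 16/5.
Numerically: E[X] ≈ 3.2.

E[X] = 125 · (2/5)^{4} = 16/5 ≈ 3.2.


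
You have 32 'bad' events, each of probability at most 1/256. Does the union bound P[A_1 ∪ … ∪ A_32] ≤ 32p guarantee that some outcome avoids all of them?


Union bound: P[∪_{i=1}^{32} A_i] ≤ Σ_i P[A_i] ≤ 32·p = 32·(1/256) = 1/8.
Numerically: 1/8 ≈ 0.1250000.
Is 1/8 < 1? YES.
Since P[∪ A_i] ≤ 1/8 < 1, the complement has P[∩ A_i^c] ≥ 1 − 1/8 = 7/8 > 0, so some outcome avoids every A_i.

32·p = 1/8 ≈ 0.1250000; existence CERTIFIED by the union bound.


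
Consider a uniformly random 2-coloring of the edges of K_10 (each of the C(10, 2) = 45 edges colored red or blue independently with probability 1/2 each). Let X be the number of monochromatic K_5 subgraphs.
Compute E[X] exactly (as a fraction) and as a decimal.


Let X = Σ_S X_S over the C(10, 5) = 252 subsets S of size 5, where X_S = 1 if the K_5 on S is monochromatic.
For a fixed S, the K_5 on S has C(5, 2) = 10 edges. P[all 10 edges red] = (1/2)^10, and likewise for blue, so P[monochromatic] = 2·(1/2)^10 = 2^{1 − 10} = 1/512.
By linearity: E[X] = C(10, 5) · 2^{1 − 10} = 252 · 1/512 = 63/128.
Numerically: E[X] ≈ 0.492.

E[X] = C(10,5)·2^(1−C(5,2)) = 63/128 ≈ 0.492.


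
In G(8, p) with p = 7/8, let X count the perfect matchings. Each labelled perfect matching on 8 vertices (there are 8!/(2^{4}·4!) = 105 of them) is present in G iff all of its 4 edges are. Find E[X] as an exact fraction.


K_8 has 8!/(2^{4}·4!) = 105 labelled perfect matchings.
For each such perfect matching H, let X_H = 1 if all 4 edges of H are present in G. Then P[X_H = 1] = p^{4} = (7/8)^{4} = 2401/4096.
By linearity of expectation: E[X] = Σ_H E[X_H] = 105 · p^{4} = 105 · 2401/4096 = 252105/4096.
Numerically: E[X] ≈ 61.5.

E[X] = 105 · (7/8)^{4} = 252105/4096 ≈ 61.5.


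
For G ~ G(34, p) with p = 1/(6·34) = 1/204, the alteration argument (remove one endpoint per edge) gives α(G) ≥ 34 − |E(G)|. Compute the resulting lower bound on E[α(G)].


E[|E(G)|] = C(34, 2)·p = 561 · (1/204) = 11/4.
E[α(G)] ≥ n − E[|E(G)|] = 34 − 11/4 = 125/4.
Numerically: ≈ 31.2500.
(This is only a lower bound; the true E[α(G)] may be larger.)

E[α(G)] ≥ 125/4 ≈ 31.2500.


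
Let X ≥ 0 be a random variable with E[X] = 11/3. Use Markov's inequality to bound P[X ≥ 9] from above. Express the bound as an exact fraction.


μ = E[X] = 11/3, a = 9.
Markov: P[X ≥ 9] ≤ μ/a = (11/3)/9 = 11/27.
Numerically: ≈ 0.4074.
(Since a = 9 > μ = 3.6667, the bound 11/27 is < 1 and informative.)

P[X ≥ 9] ≤ 11/27 ≈ 0.4074.


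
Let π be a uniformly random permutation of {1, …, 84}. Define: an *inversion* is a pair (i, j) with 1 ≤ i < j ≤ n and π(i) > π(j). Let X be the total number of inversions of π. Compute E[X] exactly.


Write X = Σ X_I over the C(84, 2) = 3486 pairs i < j, with X_I the indicator of one inversion.
There are 3486 indicators.
For each fixed pair i < j, the values π(i) and π(j) are two distinct elements of {1, …, 84} in uniformly random order; by symmetry P[π(i) > π(j)] = 1/2.
By linearity: E[X] = 3486 · (1/2) = C(84, 2) · (1/2) = 3486/2 = 1743 ≈ 1743.0000.

E[X] = 1743 = 1743.0000.


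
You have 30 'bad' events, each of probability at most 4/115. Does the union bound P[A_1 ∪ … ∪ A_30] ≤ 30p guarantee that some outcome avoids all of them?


Union bound: P[∪_{i=1}^{30} A_i] ≤ Σ_i P[A_i] ≤ 30·p = 30·(4/115) = 24/23.
Numerically: 24/23 ≈ 1.043478.
Is 24/23 < 1? NO.
Since the bound 24/23 is ≥ 1, the union bound is uninformative here; it does NOT by itself certify existence.

30·p = 24/23 ≈ 1.043478; existence NOT certified by the union bound.


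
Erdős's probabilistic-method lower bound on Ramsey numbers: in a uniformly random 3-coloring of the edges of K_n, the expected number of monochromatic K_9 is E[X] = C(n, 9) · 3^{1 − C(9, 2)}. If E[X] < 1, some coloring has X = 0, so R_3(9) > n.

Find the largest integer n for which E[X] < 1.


We need C(n, 9) · 3^{1 − 36} < 1, i.e. C(n, 9) < 3^{36 − 1} = 50031545098999707.
Check values of n near the boundary:
  n = 298: C(298, 9) = 45207677551849890; 45207677551849890 < 50031545098999707? YES
  n = 299: C(299, 9) = 46610674441390059; 46610674441390059 < 50031545098999707? YES
  n = 300: C(300, 9) = 48052241692154700; 48052241692154700 < 50031545098999707? YES
  n = 301: C(301, 9) = 49533303936090975; 49533303936090975 < 50031545098999707? YES
  n = 302: C(302, 9) = 51054804739588650; 51054804739588650 < 50031545098999707? NO
  n = 303: C(303, 9) = 52617706925494425; 52617706925494425 < 50031545098999707? NO
The largest n with C(n, 9) < 50031545098999707 is n = 301 (where E[X] = 16511101312030325/16677181699666569 ≈ 0.9900415). Hence R_3(9) > 301, i.e. R_3(9) ≥ 302.

Largest n = 301; hence R_3(9) > 301.


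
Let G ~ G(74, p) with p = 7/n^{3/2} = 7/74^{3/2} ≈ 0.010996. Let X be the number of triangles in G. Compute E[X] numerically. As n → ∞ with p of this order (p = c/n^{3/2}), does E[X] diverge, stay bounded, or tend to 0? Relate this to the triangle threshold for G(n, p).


Number of potential triangles: C(74, 3) = 64824.
Each occurs with probability p³ ≈ (0.010996)³ ≈ 1.3296930e-06.
By linearity: E[X] = C(74, 3)·p³ ≈ 64824 · 1.3296930e-06 ≈ 0.08620.
Since α = 3/2 > 1, p = c/n^{3/2} = o(1/n) is below the triangle threshold p ~ 1/n. Asymptotically E[X] ~ (c³/6)·n^{3(1−α)} = (7³/6)·n^{-1.5} → 0, so by Markov's inequality G has no triangles w.h.p.

E[X] ≈ 0.08620; in regime p = Θ(1/n^{3/2}) E[X] tends to 0 (below the triangle threshold p ~ 1/n).


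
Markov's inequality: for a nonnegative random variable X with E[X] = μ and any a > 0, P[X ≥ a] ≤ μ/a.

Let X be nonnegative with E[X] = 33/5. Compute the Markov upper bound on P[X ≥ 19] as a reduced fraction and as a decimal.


μ = E[X] = 33/5, a = 19.
Markov: P[X ≥ 19] ≤ μ/a = (33/5)/19 = 33/95.
Numerically: ≈ 0.34737.
(Since a = 19 > μ = 6.60000, the bound 33/95 is < 1 and informative.)

P[X ≥ 19] ≤ 33/95 ≈ 0.34737.


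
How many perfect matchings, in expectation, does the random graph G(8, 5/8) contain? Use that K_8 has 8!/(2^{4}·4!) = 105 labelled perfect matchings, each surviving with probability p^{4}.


K_8 has 8!/(2^{4}·4!) = 105 labelled perfect matchings.
For each such perfect matching H, let X_H = 1 if all 4 edges of H are present in G. Then P[X_H = 1] = p^{4} = (5/8)^{4} = 625/4096.
By linearity: E[X] = Σ_H E[X_H] = 105 · p^{4} = 105 · 625/4096 = 65625/4096.
Numerically: E[X] ≈ 16.022.

E[X] = 105 · (5/8)^{4} = 65625/4096 ≈ 16.022.


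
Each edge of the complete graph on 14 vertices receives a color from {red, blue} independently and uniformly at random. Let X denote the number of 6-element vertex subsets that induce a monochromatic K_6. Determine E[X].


Let X = Σ_S X_S over the C(14, 6) = 3003 subsets S of size 6, where X_S = 1 if the K_6 on S is monochromatic.
For a fixed S, the K_6 on S has C(6, 2) = 15 edges. P[all 15 edges red] = (1/2)^15, and likewise for blue, so P[monochromatic] = 2·(1/2)^15 = 2^{1 − 15} = 1/16384.
By linearity: E[X] = C(14, 6) · 2^{1 − 15} = 3003 · 1/16384 = 3003/16384.
Numerically: E[X] ≈ 0.1833.

E[X] = C(14,6)·2^(1−C(6,2)) = 3003/16384 ≈ 0.1833.


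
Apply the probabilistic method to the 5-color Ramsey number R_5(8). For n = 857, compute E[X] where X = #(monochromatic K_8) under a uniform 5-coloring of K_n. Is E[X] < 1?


E[X] = C(857, 8) · 5^{1 − 28} = 6983854138365964575 · 5^{−27} = 6983854138365964575/7450580596923828125.
As a reduced fraction: E[X] = 279354165534638583/298023223876953125 ≈ 0.93736.
Is E[X] < 1? YES.
Since E[X] < 1, there exists a 5-coloring of K_{857} with no monochromatic K_8; hence R_5(8) > 857.

E[X] = 279354165534638583/298023223876953125 ≈ 0.93736; E[X] < 1, so R_5(8) > 857.


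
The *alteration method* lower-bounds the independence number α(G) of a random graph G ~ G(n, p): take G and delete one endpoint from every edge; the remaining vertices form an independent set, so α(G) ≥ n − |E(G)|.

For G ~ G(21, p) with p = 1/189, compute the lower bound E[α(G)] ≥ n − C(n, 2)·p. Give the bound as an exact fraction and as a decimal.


E[|E(G)|] = C(21, 2)·p = 210 · (1/189) = 10/9.
E[α(G)] ≥ n − E[|E(G)|] = 21 − 10/9 = 179/9.
Numerically: ≈ 19.8889.
(This is only a lower bound; the true E[α(G)] may be larger.)

E[α(G)] ≥ 179/9 ≈ 19.8889.


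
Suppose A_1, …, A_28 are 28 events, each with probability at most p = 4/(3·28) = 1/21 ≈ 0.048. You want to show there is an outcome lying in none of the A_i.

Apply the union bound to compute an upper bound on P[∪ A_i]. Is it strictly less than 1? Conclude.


Union bound: P[∪_{i=1}^{28} A_i] ≤ Σ_i P[A_i] ≤ 28·p = 28·(1/21) = 4/3.
Numerically: 4/3 ≈ 1.333.
Is 4/3 < 1? NO.
Since the bound 4/3 is ≥ 1, the union bound is uninformative here; it does NOT by itself certify existence.

28·p = 4/3 ≈ 1.333; existence NOT certified by the union bound.


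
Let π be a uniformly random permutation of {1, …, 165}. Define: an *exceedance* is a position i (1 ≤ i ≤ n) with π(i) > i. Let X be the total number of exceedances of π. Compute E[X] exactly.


Write X = Σ_{i=1}^{165} X_i, where X_i = 1_{π(i) > i}.
For each fixed i, π(i) is uniform over {1, …, 165} (marginal of a uniform permutation), so P[π(i) > i] = (n − i)/n. Summing: Σ_{i=1}^{165} (n − i)/n = (0 + 1 + … + 164)/165 = 165(165 − 1)/(2·165) = (165 − 1)/2.
Hence E[X] = Σ_{i=1}^{165} (165 − i)/165 = 82 ≈ 82.000.

E[X] = 82 = 82.000.


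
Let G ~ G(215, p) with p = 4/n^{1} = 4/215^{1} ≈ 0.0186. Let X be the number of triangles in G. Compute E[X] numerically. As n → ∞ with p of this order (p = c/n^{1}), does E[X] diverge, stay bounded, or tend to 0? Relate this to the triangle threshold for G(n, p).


Number of potential triangles: C(215, 3) = 1633355.
Each occurs with probability p³ ≈ (0.0186)³ ≈ 6.439685e-06.
By linearity: E[X] = C(215, 3)·p³ ≈ 1633355 · 6.439685e-06 ≈ 10.5183.
Here α = 1, so p = 4/n is exactly at the triangle threshold p ~ 1/n. Asymptotically E[X] → c³/6 = 4³/6 = 32/3 ≈ 10.6667, a bounded constant. In this regime the triangle count is asymptotically Poisson(c³/6).

E[X] ≈ 10.5183; in regime p = Θ(1/n^{1}) E[X] stays bounded (at the triangle threshold p ~ 1/n).


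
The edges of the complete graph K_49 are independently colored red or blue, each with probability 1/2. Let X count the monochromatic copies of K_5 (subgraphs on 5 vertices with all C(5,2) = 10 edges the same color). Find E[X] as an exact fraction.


Let X = Σ_S X_S over the C(49, 5) = 1906884 subsets S of size 5, where X_S = 1 if the K_5 on S is monochromatic.
For a fixed S, the K_5 on S has C(5, 2) = 10 edges. P[all 10 edges red] = (1/2)^10, and likewise for blue, so P[monochromatic] = 2·(1/2)^10 = 2^{1 − 10} = 1/512.
By linearity of expectation: E[X] = C(49, 5) · 2^{1 − 10} = 1906884 · 1/512 = 476721/128.
Numerically: E[X] ≈ 3724.383.

E[X] = C(49,5)·2^(1−C(5,2)) = 476721/128 ≈ 3724.383.


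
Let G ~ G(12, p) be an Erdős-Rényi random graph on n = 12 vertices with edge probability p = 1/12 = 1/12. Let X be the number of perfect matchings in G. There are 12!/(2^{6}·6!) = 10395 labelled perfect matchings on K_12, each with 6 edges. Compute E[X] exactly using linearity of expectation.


K_12 has 12!/(2^{6}·6!) = 10395 labelled perfect matchings.
For each such perfect matching H, let X_H = 1 if all 6 edges of H are present in G. Then P[X_H = 1] = p^{6} = (1/12)^{6} = 1/2985984.
By linearity of expectation: E[X] = Σ_H E[X_H] = 10395 · p^{6} = 10395 · 1/2985984 = 385/110592.
Numerically: E[X] ≈ 0.0034813.

E[X] = 10395 · (1/12)^{6} = 385/110592 ≈ 0.0034813.


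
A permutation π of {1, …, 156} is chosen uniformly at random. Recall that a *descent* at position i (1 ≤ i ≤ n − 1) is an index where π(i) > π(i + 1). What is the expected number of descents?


Write X = Σ X_I over i = 1, …, 155, with X_I the indicator of one descent.
There are 155 indicators.
For each fixed i, the pair (π(i), π(i+1)) is a uniformly random ordered pair of distinct values from {1, …, 156}; by symmetry P[π(i) > π(i+1)] = 1/2.
By linearity: E[X] = 155 · (1/2) = (156 − 1) · (1/2) = 155/2 ≈ 77.500.

E[X] = 155/2 = 77.500.
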